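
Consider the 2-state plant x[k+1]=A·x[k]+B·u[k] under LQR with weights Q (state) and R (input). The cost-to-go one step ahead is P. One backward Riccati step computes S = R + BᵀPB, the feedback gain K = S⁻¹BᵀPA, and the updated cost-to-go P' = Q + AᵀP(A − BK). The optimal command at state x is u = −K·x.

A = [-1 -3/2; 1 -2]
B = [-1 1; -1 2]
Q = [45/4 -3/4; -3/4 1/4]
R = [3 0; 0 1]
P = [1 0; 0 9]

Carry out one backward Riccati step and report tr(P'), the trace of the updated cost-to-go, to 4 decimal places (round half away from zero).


14.9060

BᵀP = [-1.0000 -9.0000; 1.0000 18.0000]
S = R + BᵀPB = [3 0; 0 1] + [10.0000 -19.0000; -19.0000 37.0000] = [13.0000 -19.0000; -19.0000 38.0000]
BᵀPA = [-8.0000 19.5000; 17.0000 -37.5000]
K = S⁻¹·BᵀPA = [0.1429 0.2143; 0.5188 -0.8797]
A−BK = [-1.3759 -0.4060; 0.1053 -0.0263]
AᵀP(A−BK) = [2.3233 0.1692; 0.1692 1.0827]
P' = Q + AᵀP(A−BK) = [13.5733 -0.5808; -0.5808 1.3327]
tr(P') = 14.9060


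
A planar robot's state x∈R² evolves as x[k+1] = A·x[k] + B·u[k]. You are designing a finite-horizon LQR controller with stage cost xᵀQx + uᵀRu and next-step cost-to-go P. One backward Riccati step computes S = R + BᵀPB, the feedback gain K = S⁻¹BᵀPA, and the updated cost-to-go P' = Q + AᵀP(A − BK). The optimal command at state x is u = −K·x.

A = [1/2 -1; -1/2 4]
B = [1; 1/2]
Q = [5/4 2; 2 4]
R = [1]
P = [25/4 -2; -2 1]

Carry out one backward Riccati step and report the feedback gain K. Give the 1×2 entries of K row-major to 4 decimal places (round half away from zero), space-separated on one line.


0.6136 -2.0455

BᵀP = [5.2500 -1.5000]
S = R + BᵀPB = [1] + [4.5000] = [5.5000]
BᵀPA = [3.3750 -11.2500]
K = S⁻¹·BᵀPA = [0.6136 -2.0455]
A−BK = [-0.1136 1.0455; -0.8068 5.0227]
AᵀP(A−BK) = [0.7415 -3.2216; -3.2216 15.2386]
P' = Q + AᵀP(A−BK) = [1.9915 -1.2216; -1.2216 19.2386]
tr(P') = 21.2301


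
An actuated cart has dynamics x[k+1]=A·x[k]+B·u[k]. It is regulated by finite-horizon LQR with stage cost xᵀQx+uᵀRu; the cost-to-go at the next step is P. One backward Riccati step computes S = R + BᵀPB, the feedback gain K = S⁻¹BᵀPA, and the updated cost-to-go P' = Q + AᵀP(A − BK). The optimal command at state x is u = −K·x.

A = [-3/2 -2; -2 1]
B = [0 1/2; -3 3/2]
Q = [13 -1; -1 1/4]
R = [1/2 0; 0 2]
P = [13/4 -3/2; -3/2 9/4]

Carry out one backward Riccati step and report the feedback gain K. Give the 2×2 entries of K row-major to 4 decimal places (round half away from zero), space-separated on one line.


BᵀP = [4.5000 -6.7500; -0.6250 2.6250]
S = R + BᵀPB = [1/2 0; 0 2] + [20.2500 -7.8750; -7.8750 3.6250] = [20.7500 -7.8750; -7.8750 5.6250]
BᵀPA = [6.7500 -15.7500; -4.3125 3.8750]
K = S⁻¹·BᵀPA = [0.0733 -1.0617; -0.6641 -0.7975]
A−BK = [-1.1680 -1.6013; -0.7841 -0.9889]
AᵀP(A−BK) = [3.9540 5.2273; 5.2273 7.6185]
P' = Q + AᵀP(A−BK) = [16.9540 4.2273; 4.2273 7.8685]
tr(P') = 24.8226

0.0733 -1.0617 -0.6641 -0.7975


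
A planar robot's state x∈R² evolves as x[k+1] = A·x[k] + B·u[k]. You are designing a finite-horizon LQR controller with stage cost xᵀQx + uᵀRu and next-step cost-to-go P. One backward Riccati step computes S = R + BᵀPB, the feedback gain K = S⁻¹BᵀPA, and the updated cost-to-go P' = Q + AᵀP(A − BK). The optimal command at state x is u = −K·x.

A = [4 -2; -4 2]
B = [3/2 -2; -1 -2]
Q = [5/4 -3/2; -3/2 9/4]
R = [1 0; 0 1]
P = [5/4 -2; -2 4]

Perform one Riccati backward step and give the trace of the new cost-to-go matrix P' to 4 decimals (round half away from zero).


BᵀP = [3.8750 -7.0000; 1.5000 -4.0000]
S = R + BᵀPB = [1 0; 0 1] + [12.8125 6.2500; 6.2500 5.0000] = [13.8125 6.2500; 6.2500 6.0000]
BᵀPA = [43.5000 -21.7500; 22.0000 -11.0000]
K = S⁻¹·BᵀPA = [2.8188 -1.4094; 0.7304 -0.3652]
A−BK = [1.2325 -0.6163; 0.2796 -0.1398]
AᵀP(A−BK) = [9.3124 -4.6562; -4.6562 2.3281]
P' = Q + AᵀP(A−BK) = [10.5624 -6.1562; -6.1562 4.5781]
tr(P') = 15.1405

15.1405


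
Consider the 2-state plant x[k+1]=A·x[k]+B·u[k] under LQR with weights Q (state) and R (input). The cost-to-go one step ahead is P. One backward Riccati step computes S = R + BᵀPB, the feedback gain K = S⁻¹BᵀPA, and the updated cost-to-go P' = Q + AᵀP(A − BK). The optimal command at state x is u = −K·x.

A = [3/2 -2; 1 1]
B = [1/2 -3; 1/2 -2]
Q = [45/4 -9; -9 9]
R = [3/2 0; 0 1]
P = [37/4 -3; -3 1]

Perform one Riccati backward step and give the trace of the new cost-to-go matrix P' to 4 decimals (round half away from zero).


21.6735

BᵀP = [3.1250 -1.0000; -21.7500 7.0000]
S = R + BᵀPB = [3/2 0; 0 1] + [1.0625 -7.3750; -7.3750 51.2500] = [2.5625 -7.3750; -7.3750 52.2500]
BᵀPA = [3.6875 -7.2500; -25.6250 50.5000]
K = S⁻¹·BᵀPA = [0.0464 -0.0802; -0.4839 0.9552]
A−BK = [0.0252 0.9057; 0.0090 2.9505]
AᵀP(A−BK) = [0.2419 -0.4776; -0.4776 1.1816]
P' = Q + AᵀP(A−BK) = [11.4919 -9.4776; -9.4776 10.1816]
tr(P') = 21.6735


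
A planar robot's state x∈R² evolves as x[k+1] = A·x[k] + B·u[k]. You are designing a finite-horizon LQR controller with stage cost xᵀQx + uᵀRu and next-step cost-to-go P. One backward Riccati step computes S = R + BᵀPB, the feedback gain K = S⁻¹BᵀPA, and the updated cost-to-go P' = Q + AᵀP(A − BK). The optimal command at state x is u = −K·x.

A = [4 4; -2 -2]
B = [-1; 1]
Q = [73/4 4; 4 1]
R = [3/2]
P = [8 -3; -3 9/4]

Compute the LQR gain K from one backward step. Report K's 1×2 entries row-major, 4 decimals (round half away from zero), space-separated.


-3.0704 -3.0704

BᵀP = [-11.0000 5.2500]
S = R + BᵀPB = [3/2] + [16.2500] = [17.7500]
BᵀPA = [-54.5000 -54.5000]
K = S⁻¹·BᵀPA = [-3.0704 -3.0704]
A−BK = [0.9296 0.9296; 1.0704 1.0704]
AᵀP(A−BK) = [17.6620 17.6620; 17.6620 17.6620]
P' = Q + AᵀP(A−BK) = [35.9120 21.6620; 21.6620 18.6620]
tr(P') = 54.5739


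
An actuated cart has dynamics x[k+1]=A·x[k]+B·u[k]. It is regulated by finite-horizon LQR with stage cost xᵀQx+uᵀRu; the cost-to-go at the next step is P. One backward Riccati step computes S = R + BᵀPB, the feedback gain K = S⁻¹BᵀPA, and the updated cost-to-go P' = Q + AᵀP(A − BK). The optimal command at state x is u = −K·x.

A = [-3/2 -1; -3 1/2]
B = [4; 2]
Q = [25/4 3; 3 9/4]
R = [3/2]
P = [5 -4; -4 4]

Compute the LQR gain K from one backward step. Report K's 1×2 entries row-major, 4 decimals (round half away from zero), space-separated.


0.1791 -0.4776

BᵀP = [12.0000 -8.0000]
S = R + BᵀPB = [3/2] + [32.0000] = [33.5000]
BᵀPA = [6.0000 -16.0000]
K = S⁻¹·BᵀPA = [0.1791 -0.4776]
A−BK = [-2.2164 0.9104; -3.3582 1.4552]
AᵀP(A−BK) = [10.1754 -4.6343; -4.6343 2.3582]
P' = Q + AᵀP(A−BK) = [16.4254 -1.6343; -1.6343 4.6082]
tr(P') = 21.0336


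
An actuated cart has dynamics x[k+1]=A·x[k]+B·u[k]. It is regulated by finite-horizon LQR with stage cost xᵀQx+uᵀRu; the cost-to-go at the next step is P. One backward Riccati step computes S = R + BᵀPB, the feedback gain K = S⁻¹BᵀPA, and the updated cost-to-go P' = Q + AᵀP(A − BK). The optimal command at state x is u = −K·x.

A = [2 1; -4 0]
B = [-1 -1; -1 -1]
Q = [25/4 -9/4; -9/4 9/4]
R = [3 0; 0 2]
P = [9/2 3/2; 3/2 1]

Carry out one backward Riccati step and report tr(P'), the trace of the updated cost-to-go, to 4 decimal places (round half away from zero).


BᵀP = [-6.0000 -2.5000; -6.0000 -2.5000]
S = R + BᵀPB = [3 0; 0 2] + [8.5000 8.5000; 8.5000 8.5000] = [11.5000 8.5000; 8.5000 10.5000]
BᵀPA = [-2.0000 -6.0000; -2.0000 -6.0000]
K = S⁻¹·BᵀPA = [-0.0825 -0.2474; -0.1237 -0.3711]
A−BK = [1.7938 0.3814; -4.2062 -0.6186]
AᵀP(A−BK) = [9.5876 1.7629; 1.7629 0.7887]
P' = Q + AᵀP(A−BK) = [15.8376 -0.4871; -0.4871 3.0387]
tr(P') = 18.8763

18.8763


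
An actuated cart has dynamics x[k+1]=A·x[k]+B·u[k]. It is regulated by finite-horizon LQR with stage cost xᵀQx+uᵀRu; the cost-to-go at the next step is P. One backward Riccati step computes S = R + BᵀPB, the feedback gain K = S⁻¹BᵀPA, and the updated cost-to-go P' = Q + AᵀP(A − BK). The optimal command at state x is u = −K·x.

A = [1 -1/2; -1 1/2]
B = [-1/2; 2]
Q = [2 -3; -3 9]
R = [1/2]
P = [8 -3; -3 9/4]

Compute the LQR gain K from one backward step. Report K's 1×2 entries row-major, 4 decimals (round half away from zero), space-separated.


-0.9143 0.4571

BᵀP = [-10.0000 6.0000]
S = R + BᵀPB = [1/2] + [17.0000] = [17.5000]
BᵀPA = [-16.0000 8.0000]
K = S⁻¹·BᵀPA = [-0.9143 0.4571]
A−BK = [0.5429 -0.2714; 0.8286 -0.4143]
AᵀP(A−BK) = [1.6214 -0.8107; -0.8107 0.4054]
P' = Q + AᵀP(A−BK) = [3.6214 -3.8107; -3.8107 9.4054]
tr(P') = 13.0268


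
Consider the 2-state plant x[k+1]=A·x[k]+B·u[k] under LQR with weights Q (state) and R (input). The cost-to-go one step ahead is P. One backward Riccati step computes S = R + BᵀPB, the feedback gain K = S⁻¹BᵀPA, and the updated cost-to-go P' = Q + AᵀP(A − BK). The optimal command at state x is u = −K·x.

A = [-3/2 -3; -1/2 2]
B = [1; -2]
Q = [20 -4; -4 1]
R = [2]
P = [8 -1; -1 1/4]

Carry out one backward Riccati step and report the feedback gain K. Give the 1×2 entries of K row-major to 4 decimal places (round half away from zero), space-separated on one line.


BᵀP = [10.0000 -1.5000]
S = R + BᵀPB = [2] + [13.0000] = [15.0000]
BᵀPA = [-14.2500 -33.0000]
K = S⁻¹·BᵀPA = [-0.9500 -2.2000]
A−BK = [-0.5500 -0.8000; -2.4000 -2.4000]
AᵀP(A−BK) = [3.0250 5.9000; 5.9000 12.4000]
P' = Q + AᵀP(A−BK) = [23.0250 1.9000; 1.9000 13.4000]
tr(P') = 36.4250

-0.9500 -2.2000


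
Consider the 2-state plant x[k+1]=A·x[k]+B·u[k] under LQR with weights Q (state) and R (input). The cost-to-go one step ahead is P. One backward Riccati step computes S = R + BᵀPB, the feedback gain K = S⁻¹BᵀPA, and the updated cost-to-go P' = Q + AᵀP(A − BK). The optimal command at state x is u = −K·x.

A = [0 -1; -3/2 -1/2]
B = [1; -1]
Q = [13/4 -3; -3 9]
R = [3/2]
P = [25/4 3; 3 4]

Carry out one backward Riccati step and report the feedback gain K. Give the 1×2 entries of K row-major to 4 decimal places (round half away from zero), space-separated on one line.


BᵀP = [3.2500 -1.0000]
S = R + BᵀPB = [3/2] + [4.2500] = [5.7500]
BᵀPA = [1.5000 -2.7500]
K = S⁻¹·BᵀPA = [0.2609 -0.4783]
A−BK = [-0.2609 -0.5217; -1.2391 -0.9783]
AᵀP(A−BK) = [8.6087 8.2174; 8.2174 8.9348]
P' = Q + AᵀP(A−BK) = [11.8587 5.2174; 5.2174 17.9348]
tr(P') = 29.7935

0.2609 -0.4783


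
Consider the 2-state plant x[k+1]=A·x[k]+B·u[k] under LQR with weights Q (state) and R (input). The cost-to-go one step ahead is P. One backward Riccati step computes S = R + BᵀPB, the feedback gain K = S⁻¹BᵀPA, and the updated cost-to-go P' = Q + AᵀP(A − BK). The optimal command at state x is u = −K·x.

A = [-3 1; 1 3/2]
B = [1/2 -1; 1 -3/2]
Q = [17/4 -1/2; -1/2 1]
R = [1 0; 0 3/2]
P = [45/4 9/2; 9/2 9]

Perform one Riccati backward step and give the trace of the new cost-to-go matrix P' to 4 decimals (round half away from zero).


BᵀP = [10.1250 11.2500; -18.0000 -18.0000]
S = R + BᵀPB = [1 0; 0 3/2] + [16.3125 -27.0000; -27.0000 45.0000] = [17.3125 -27.0000; -27.0000 46.5000]
BᵀPA = [-19.1250 27.0000; 36.0000 -45.0000]
K = S⁻¹·BᵀPA = [1.0875 0.5327; 1.4057 -0.6584]
A−BK = [-2.1381 0.0752; 2.0210 -0.0203]
AᵀP(A−BK) = [53.4451 -2.1085; -2.1085 0.9877]
P' = Q + AᵀP(A−BK) = [57.6951 -2.6085; -2.6085 1.9877]
tr(P') = 59.6828

59.6828


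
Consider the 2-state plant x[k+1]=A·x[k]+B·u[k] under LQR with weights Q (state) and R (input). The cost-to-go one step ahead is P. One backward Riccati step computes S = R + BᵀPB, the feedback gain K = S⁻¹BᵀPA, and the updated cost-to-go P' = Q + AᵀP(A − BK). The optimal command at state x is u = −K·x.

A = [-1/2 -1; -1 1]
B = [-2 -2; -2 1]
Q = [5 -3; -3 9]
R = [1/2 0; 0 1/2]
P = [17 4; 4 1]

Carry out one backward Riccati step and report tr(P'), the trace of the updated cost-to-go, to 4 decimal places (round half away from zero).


14.1476

BᵀP = [-42.0000 -10.0000; -30.0000 -7.0000]
S = R + BᵀPB = [1/2 0; 0 1/2] + [104.0000 74.0000; 74.0000 53.0000] = [104.5000 74.0000; 74.0000 53.5000]
BᵀPA = [31.0000 32.0000; 22.0000 23.0000]
K = S⁻¹·BᵀPA = [0.2658 0.0871; 0.0436 0.3094]
A−BK = [0.1187 -0.2070; -0.5120 0.8649]
AᵀP(A−BK) = [0.0517 -0.0076; -0.0076 0.0959]
P' = Q + AᵀP(A−BK) = [5.0517 -3.0076; -3.0076 9.0959]
tr(P') = 14.1476


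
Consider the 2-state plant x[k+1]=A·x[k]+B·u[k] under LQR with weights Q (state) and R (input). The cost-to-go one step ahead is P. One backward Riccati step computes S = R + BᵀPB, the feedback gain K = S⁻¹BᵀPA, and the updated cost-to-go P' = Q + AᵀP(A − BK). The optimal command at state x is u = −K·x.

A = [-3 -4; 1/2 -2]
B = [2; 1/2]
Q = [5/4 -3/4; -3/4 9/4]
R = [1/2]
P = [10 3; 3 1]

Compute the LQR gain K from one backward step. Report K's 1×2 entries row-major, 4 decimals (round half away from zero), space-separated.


-1.3102 -2.1176

BᵀP = [21.5000 6.5000]
S = R + BᵀPB = [1/2] + [46.2500] = [46.7500]
BᵀPA = [-61.2500 -99.0000]
K = S⁻¹·BᵀPA = [-1.3102 -2.1176]
A−BK = [-0.3797 0.2353; 1.1551 -0.9412]
AᵀP(A−BK) = [1.0027 1.2941; 1.2941 2.3529]
P' = Q + AᵀP(A−BK) = [2.2527 0.5441; 0.5441 4.6029]
tr(P') = 6.8556


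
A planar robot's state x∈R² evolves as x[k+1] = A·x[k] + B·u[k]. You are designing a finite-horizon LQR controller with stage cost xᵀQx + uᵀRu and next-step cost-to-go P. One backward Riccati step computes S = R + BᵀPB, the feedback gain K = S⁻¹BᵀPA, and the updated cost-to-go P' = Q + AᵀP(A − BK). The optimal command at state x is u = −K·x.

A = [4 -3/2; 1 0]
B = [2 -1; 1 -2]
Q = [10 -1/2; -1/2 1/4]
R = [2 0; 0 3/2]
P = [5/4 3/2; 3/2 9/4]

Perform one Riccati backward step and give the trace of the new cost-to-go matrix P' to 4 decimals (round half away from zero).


BᵀP = [4.0000 5.2500; -4.2500 -6.0000]
S = R + BᵀPB = [2 0; 0 3/2] + [13.2500 -14.5000; -14.5000 16.2500] = [15.2500 -14.5000; -14.5000 17.7500]
BᵀPA = [21.2500 -6.0000; -23.0000 6.3750]
K = S⁻¹·BᵀPA = [0.7229 -0.2327; -0.7053 0.1691]
A−BK = [1.8490 -0.8656; -1.1334 0.5708]
AᵀP(A−BK) = [2.6680 -0.9168; -0.9168 0.3385]
P' = Q + AᵀP(A−BK) = [12.6680 -1.4168; -1.4168 0.5885]
tr(P') = 13.2566

13.2566


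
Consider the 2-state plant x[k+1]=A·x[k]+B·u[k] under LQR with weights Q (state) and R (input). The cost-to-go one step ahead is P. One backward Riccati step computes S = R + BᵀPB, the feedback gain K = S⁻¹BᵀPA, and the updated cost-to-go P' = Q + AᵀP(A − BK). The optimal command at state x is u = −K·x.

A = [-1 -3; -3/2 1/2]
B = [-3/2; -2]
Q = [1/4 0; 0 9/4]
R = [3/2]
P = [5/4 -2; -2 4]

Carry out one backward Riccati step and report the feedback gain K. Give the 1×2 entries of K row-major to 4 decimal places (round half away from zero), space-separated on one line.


BᵀP = [2.1250 -5.0000]
S = R + BᵀPB = [3/2] + [6.8125] = [8.3125]
BᵀPA = [5.3750 -8.8750]
K = S⁻¹·BᵀPA = [0.6466 -1.0677]
A−BK = [-0.0301 -4.6015; -0.2068 -1.6353]
AᵀP(A−BK) = [0.7744 -1.5113; -1.5113 8.7744]
P' = Q + AᵀP(A−BK) = [1.0244 -1.5113; -1.5113 11.0244]
tr(P') = 12.0489

0.6466 -1.0677


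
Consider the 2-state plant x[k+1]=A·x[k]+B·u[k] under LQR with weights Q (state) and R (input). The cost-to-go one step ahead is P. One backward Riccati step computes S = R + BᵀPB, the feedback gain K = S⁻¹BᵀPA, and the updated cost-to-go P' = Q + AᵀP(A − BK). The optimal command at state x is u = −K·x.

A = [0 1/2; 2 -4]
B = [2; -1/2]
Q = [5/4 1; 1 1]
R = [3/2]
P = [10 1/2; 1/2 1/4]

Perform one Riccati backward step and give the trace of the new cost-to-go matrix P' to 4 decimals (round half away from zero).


6.6726

BᵀP = [19.7500 0.8750]
S = R + BᵀPB = [3/2] + [39.0625] = [40.5625]
BᵀPA = [1.7500 6.3750]
K = S⁻¹·BᵀPA = [0.0431 0.1572]
A−BK = [-0.0863 0.1857; 2.0216 -3.9214]
AᵀP(A−BK) = [0.9245 -1.7750; -1.7750 3.4981]
P' = Q + AᵀP(A−BK) = [2.1745 -0.7750; -0.7750 4.4981]
tr(P') = 6.6726


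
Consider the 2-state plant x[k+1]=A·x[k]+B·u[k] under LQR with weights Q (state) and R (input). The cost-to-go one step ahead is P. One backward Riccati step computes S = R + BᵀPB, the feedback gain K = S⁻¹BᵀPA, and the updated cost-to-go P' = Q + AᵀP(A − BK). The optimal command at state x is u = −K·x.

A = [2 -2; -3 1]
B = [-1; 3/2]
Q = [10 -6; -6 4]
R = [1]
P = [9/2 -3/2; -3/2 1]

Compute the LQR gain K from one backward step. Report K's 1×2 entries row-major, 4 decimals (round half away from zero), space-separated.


BᵀP = [-6.7500 3.0000]
S = R + BᵀPB = [1] + [11.2500] = [12.2500]
BᵀPA = [-22.5000 16.5000]
K = S⁻¹·BᵀPA = [-1.8367 1.3469]
A−BK = [0.1633 -0.6531; -0.2449 -1.0204]
AᵀP(A−BK) = [3.6735 -2.6939; -2.6939 2.7755]
P' = Q + AᵀP(A−BK) = [13.6735 -8.6939; -8.6939 6.7755]
tr(P') = 20.4490

-1.8367 1.3469


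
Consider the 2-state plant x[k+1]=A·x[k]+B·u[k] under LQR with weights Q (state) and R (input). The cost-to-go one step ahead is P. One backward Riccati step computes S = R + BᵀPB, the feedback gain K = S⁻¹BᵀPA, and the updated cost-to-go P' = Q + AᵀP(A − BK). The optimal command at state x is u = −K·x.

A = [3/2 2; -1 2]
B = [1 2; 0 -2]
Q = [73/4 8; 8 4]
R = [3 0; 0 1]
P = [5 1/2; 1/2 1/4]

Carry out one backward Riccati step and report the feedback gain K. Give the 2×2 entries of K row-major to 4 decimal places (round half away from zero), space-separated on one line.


BᵀP = [5.0000 0.5000; 9.0000 0.5000]
S = R + BᵀPB = [3 0; 0 1] + [5.0000 9.0000; 9.0000 17.0000] = [8.0000 9.0000; 9.0000 18.0000]
BᵀPA = [7.0000 11.0000; 13.0000 19.0000]
K = S⁻¹·BᵀPA = [0.1429 0.4286; 0.6508 0.8413]
A−BK = [0.0556 -0.1111; 0.3016 3.6825]
AᵀP(A−BK) = [0.5397 1.0635; 1.0635 4.3016]
P' = Q + AᵀP(A−BK) = [18.7897 9.0635; 9.0635 8.3016]
tr(P') = 27.0913

0.1429 0.4286 0.6508 0.8413


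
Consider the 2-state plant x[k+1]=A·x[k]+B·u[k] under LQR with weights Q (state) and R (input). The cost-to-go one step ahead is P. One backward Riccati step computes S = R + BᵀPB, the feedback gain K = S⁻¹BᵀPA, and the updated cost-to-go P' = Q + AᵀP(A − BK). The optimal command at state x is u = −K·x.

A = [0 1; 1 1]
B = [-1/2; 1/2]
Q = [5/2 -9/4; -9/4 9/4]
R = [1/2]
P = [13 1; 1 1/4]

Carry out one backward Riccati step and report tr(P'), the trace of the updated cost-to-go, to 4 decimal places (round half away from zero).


7.9387

BᵀP = [-6.0000 -0.3750]
S = R + BᵀPB = [1/2] + [2.8125] = [3.3125]
BᵀPA = [-0.3750 -6.3750]
K = S⁻¹·BᵀPA = [-0.1132 -1.9245]
A−BK = [-0.0566 0.0377; 1.0566 1.9623]
AᵀP(A−BK) = [0.2075 0.5283; 0.5283 2.9811]
P' = Q + AᵀP(A−BK) = [2.7075 -1.7217; -1.7217 5.2311]
tr(P') = 7.9387


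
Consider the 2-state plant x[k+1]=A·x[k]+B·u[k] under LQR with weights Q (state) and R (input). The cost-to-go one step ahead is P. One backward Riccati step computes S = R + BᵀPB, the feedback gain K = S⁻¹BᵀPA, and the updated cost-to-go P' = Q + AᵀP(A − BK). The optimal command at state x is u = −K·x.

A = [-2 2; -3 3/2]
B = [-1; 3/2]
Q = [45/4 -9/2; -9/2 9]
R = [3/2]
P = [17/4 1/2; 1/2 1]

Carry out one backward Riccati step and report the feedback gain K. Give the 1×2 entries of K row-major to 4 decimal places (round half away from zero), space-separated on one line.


0.6154 -0.8462

BᵀP = [-3.5000 1.0000]
S = R + BᵀPB = [3/2] + [5.0000] = [6.5000]
BᵀPA = [4.0000 -5.5000]
K = S⁻¹·BᵀPA = [0.6154 -0.8462]
A−BK = [-1.3846 1.1538; -3.9231 2.7692]
AᵀP(A−BK) = [29.5385 -22.6154; -22.6154 17.5962]
P' = Q + AᵀP(A−BK) = [40.7885 -27.1154; -27.1154 26.5962]
tr(P') = 67.3846


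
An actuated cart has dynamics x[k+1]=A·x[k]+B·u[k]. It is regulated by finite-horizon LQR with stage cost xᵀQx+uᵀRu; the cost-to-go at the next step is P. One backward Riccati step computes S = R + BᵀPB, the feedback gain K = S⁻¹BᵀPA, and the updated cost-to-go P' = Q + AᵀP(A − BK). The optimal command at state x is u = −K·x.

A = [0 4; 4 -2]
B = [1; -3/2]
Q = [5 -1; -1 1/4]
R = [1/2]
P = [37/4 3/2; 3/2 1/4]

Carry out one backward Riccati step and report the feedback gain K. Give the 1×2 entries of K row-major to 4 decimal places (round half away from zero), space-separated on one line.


0.7742 4.4301

BᵀP = [7.0000 1.1250]
S = R + BᵀPB = [1/2] + [5.3125] = [5.8125]
BᵀPA = [4.5000 25.7500]
K = S⁻¹·BᵀPA = [0.7742 4.4301]
A−BK = [-0.7742 -0.4301; 5.1613 4.6452]
AᵀP(A−BK) = [0.5161 2.0645; 2.0645 10.9247]
P' = Q + AᵀP(A−BK) = [5.5161 1.0645; 1.0645 11.1747]
tr(P') = 16.6909


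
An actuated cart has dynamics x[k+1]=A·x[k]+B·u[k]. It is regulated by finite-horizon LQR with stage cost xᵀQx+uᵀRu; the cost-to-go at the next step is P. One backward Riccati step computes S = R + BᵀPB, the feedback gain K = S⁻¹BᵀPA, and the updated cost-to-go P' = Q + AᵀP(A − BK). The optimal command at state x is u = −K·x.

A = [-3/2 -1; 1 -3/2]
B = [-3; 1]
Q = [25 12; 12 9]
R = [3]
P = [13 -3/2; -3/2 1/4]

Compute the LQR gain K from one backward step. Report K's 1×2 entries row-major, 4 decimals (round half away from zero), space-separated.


0.5068 0.2582

BᵀP = [-40.5000 4.7500]
S = R + BᵀPB = [3] + [126.2500] = [129.2500]
BᵀPA = [65.5000 33.3750]
K = S⁻¹·BᵀPA = [0.5068 0.2582]
A−BK = [0.0203 -0.2253; 0.4932 -1.7582]
AᵀP(A−BK) = [0.8066 0.3366; 0.3366 0.4444]
P' = Q + AᵀP(A−BK) = [25.8066 12.3366; 12.3366 9.4444]
tr(P') = 35.2510


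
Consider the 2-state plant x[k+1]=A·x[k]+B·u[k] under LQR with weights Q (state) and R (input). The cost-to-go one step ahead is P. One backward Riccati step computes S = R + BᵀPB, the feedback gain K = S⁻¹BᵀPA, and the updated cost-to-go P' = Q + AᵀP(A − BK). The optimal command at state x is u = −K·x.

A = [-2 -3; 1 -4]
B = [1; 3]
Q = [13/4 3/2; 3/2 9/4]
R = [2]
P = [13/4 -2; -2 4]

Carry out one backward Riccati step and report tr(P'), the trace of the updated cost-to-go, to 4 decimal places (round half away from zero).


BᵀP = [-2.7500 10.0000]
S = R + BᵀPB = [2] + [27.2500] = [29.2500]
BᵀPA = [15.5000 -31.7500]
K = S⁻¹·BᵀPA = [0.5299 -1.0855]
A−BK = [-2.5299 -1.9145; -0.5897 -0.7436]
AᵀP(A−BK) = [16.7863 10.3248; 10.3248 10.7863]
P' = Q + AᵀP(A−BK) = [20.0363 11.8248; 11.8248 13.0363]
tr(P') = 33.0726

33.0726


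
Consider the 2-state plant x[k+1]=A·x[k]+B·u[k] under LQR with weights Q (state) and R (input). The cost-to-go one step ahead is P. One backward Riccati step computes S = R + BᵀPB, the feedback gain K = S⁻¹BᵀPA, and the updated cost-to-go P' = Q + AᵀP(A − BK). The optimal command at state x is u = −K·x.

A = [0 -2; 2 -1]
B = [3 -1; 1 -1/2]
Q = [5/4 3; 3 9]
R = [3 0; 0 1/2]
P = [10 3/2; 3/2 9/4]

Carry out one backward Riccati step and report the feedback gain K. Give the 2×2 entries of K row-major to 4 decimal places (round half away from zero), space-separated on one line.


BᵀP = [31.5000 6.7500; -10.7500 -2.6250]
S = R + BᵀPB = [3 0; 0 1/2] + [101.2500 -34.8750; -34.8750 12.0625] = [104.2500 -34.8750; -34.8750 12.5625]
BᵀPA = [13.5000 -69.7500; -5.2500 24.1250]
K = S⁻¹·BᵀPA = [-0.1446 -0.3735; -0.8193 0.8835]
A−BK = [-0.3855 0.0040; 1.7349 -0.1847]
AᵀP(A−BK) = [6.6506 -0.8193; -0.8193 0.8835]
P' = Q + AᵀP(A−BK) = [7.9006 2.1807; 2.1807 9.8835]
tr(P') = 17.7841

-0.1446 -0.3735 -0.8193 0.8835


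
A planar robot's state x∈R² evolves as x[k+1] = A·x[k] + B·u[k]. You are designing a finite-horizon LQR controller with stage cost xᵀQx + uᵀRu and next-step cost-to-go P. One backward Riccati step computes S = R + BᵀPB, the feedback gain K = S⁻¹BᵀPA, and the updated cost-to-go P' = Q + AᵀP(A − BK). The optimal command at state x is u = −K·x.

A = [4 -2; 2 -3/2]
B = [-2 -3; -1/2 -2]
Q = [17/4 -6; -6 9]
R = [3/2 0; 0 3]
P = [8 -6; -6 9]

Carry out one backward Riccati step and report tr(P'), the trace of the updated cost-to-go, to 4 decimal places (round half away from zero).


17.4545

BᵀP = [-13.0000 7.5000; -12.0000 0.0000]
S = R + BᵀPB = [3/2 0; 0 3] + [22.2500 24.0000; 24.0000 36.0000] = [23.7500 24.0000; 24.0000 39.0000]
BᵀPA = [-37.0000 14.7500; -48.0000 24.0000]
K = S⁻¹·BᵀPA = [-0.8308 -0.0021; -0.7195 0.6167]
A−BK = [0.1799 -0.1542; 0.1456 -0.2677]
AᵀP(A−BK) = [2.7238 -1.4775; -1.4775 1.4807]
P' = Q + AᵀP(A−BK) = [6.9738 -7.4775; -7.4775 10.4807]
tr(P') = 17.4545


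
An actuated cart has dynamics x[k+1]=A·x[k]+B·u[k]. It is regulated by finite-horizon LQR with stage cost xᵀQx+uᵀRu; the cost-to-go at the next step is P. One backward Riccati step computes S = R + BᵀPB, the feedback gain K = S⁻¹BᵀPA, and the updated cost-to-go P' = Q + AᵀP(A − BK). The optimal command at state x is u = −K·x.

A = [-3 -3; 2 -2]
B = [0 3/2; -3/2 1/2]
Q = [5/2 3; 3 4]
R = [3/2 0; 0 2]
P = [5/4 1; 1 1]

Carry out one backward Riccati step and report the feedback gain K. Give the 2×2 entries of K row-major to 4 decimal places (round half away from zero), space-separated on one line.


BᵀP = [-1.5000 -1.5000; 2.3750 2.0000]
S = R + BᵀPB = [3/2 0; 0 2] + [2.2500 -3.0000; -3.0000 4.5625] = [3.7500 -3.0000; -3.0000 6.5625]
BᵀPA = [1.5000 7.5000; -3.1250 -11.1250]
K = S⁻¹·BᵀPA = [0.0300 1.0150; -0.4625 -1.2312]
A−BK = [-2.3063 -1.1532; 2.2763 0.1381]
AᵀP(A−BK) = [1.7598 1.8799; 1.8799 5.9399]
P' = Q + AᵀP(A−BK) = [4.2598 4.8799; 4.8799 9.9399]
tr(P') = 14.1997

0.0300 1.0150 -0.4625 -1.2312


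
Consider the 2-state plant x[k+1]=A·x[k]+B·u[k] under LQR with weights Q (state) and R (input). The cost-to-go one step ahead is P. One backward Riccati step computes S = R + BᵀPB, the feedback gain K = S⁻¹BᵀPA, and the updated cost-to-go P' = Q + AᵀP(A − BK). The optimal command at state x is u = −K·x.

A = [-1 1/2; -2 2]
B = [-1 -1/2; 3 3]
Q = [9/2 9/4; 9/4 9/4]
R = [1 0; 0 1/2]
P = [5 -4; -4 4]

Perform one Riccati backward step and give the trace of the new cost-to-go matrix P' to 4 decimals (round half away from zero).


8.6199

BᵀP = [-17.0000 16.0000; -14.5000 14.0000]
S = R + BᵀPB = [1 0; 0 1/2] + [65.0000 56.5000; 56.5000 49.2500] = [66.0000 56.5000; 56.5000 49.7500]
BᵀPA = [-15.0000 23.5000; -13.5000 20.7500]
K = S⁻¹·BᵀPA = [0.1808 -0.0356; -0.4767 0.4575]
A−BK = [-1.0575 0.6932; -1.1123 0.7342]
AᵀP(A−BK) = [1.2767 -0.8575; -0.8575 0.5932]
P' = Q + AᵀP(A−BK) = [5.7767 1.3925; 1.3925 2.8432]
tr(P') = 8.6199


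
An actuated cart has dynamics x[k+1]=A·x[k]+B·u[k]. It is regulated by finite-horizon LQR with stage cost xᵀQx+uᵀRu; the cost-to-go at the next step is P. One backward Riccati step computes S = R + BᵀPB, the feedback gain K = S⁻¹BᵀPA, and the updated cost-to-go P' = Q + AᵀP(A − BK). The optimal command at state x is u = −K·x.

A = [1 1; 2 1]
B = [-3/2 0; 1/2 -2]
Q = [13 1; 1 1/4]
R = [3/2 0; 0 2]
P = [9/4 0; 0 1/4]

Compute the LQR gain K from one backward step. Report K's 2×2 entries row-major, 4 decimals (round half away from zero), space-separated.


BᵀP = [-3.3750 0.1250; 0.0000 -0.5000]
S = R + BᵀPB = [3/2 0; 0 2] + [5.1250 -0.2500; -0.2500 1.0000] = [6.6250 -0.2500; -0.2500 3.0000]
BᵀPA = [-3.1250 -3.2500; -1.0000 -0.5000]
K = S⁻¹·BᵀPA = [-0.4858 -0.4984; -0.3738 -0.2082]
A−BK = [0.2713 0.2524; 1.4953 0.8328]
AᵀP(A−BK) = [1.3580 0.9842; 0.9842 0.7760]
P' = Q + AᵀP(A−BK) = [14.3580 1.9842; 1.9842 1.0260]
tr(P') = 15.3841

-0.4858 -0.4984 -0.3738 -0.2082


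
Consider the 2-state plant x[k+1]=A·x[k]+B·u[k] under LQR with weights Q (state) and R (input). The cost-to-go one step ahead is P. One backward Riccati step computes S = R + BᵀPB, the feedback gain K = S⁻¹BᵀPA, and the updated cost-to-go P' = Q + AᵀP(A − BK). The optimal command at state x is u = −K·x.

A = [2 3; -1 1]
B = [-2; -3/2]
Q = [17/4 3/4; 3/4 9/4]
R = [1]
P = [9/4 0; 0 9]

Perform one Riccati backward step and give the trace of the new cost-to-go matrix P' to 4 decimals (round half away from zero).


BᵀP = [-4.5000 -13.5000]
S = R + BᵀPB = [1] + [29.2500] = [30.2500]
BᵀPA = [4.5000 -27.0000]
K = S⁻¹·BᵀPA = [0.1488 -0.8926]
A−BK = [2.2975 1.2149; -0.7769 -0.3388]
AᵀP(A−BK) = [17.3306 8.5165; 8.5165 5.1508]
P' = Q + AᵀP(A−BK) = [21.5806 9.2665; 9.2665 7.4008]
tr(P') = 28.9814

28.9814


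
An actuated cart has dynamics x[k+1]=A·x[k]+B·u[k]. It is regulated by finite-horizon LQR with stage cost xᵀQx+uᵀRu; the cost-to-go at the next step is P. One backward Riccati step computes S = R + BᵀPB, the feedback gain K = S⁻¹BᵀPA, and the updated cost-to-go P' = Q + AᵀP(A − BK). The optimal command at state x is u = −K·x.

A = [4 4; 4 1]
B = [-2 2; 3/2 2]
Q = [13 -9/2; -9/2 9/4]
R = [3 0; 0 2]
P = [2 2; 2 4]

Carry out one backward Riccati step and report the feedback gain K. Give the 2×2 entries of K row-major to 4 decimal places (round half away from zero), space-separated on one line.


BᵀP = [-1.0000 2.0000; 8.0000 12.0000]
S = R + BᵀPB = [3 0; 0 2] + [5.0000 2.0000; 2.0000 40.0000] = [8.0000 2.0000; 2.0000 42.0000]
BᵀPA = [4.0000 -2.0000; 80.0000 44.0000]
K = S⁻¹·BᵀPA = [0.0241 -0.5181; 1.9036 1.0723]
A−BK = [0.2410 0.8193; 0.1566 -0.3675]
AᵀP(A−BK) = [7.6145 4.2892; 4.2892 3.7831]
P' = Q + AᵀP(A−BK) = [20.6145 -0.2108; -0.2108 6.0331]
tr(P') = 26.6476

0.0241 -0.5181 1.9036 1.0723


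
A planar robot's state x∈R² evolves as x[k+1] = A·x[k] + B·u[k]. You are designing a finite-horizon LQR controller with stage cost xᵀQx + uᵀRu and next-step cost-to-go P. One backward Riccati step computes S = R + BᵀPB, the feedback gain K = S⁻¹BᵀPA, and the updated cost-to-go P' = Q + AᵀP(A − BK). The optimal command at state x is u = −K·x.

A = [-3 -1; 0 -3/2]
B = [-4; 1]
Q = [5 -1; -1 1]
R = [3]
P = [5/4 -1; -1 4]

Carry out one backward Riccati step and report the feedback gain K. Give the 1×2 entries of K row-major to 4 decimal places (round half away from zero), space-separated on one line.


BᵀP = [-6.0000 8.0000]
S = R + BᵀPB = [3] + [32.0000] = [35.0000]
BᵀPA = [18.0000 -6.0000]
K = S⁻¹·BᵀPA = [0.5143 -0.1714]
A−BK = [-0.9429 -1.6857; -0.5143 -1.3286]
AᵀP(A−BK) = [1.9929 2.3357; 2.3357 6.2214]
P' = Q + AᵀP(A−BK) = [6.9929 1.3357; 1.3357 7.2214]
tr(P') = 14.2143

0.5143 -0.1714


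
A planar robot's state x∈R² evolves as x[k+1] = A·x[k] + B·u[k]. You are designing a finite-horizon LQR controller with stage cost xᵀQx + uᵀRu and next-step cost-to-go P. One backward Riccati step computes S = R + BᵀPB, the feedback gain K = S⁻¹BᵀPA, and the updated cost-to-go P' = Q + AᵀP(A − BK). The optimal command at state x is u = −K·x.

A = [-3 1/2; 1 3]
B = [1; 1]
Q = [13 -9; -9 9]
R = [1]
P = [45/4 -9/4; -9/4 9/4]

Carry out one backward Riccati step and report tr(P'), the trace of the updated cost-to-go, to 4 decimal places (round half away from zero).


BᵀP = [9.0000 0.0000]
S = R + BᵀPB = [1] + [9.0000] = [10.0000]
BᵀPA = [-27.0000 4.5000]
K = S⁻¹·BᵀPA = [-2.7000 0.4500]
A−BK = [-0.3000 0.0500; 3.7000 2.5500]
AᵀP(A−BK) = [44.1000 21.1500; 21.1500 14.2875]
P' = Q + AᵀP(A−BK) = [57.1000 12.1500; 12.1500 23.2875]
tr(P') = 80.3875

80.3875


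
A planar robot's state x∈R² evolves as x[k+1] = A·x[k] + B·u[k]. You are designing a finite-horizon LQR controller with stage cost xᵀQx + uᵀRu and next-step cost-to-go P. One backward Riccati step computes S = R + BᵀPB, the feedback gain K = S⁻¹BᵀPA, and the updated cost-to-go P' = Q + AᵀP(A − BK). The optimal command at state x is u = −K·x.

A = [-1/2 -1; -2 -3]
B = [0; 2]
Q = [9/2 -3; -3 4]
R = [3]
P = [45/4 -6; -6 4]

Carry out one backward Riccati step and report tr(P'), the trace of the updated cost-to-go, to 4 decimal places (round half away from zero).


BᵀP = [-12.0000 8.0000]
S = R + BᵀPB = [3] + [16.0000] = [19.0000]
BᵀPA = [-10.0000 -12.0000]
K = S⁻¹·BᵀPA = [-0.5263 -0.6316]
A−BK = [-0.5000 -1.0000; -0.9474 -1.7368]
AᵀP(A−BK) = [1.5493 2.3092; 2.3092 3.6711]
P' = Q + AᵀP(A−BK) = [6.0493 -0.6908; -0.6908 7.6711]
tr(P') = 13.7204

13.7204


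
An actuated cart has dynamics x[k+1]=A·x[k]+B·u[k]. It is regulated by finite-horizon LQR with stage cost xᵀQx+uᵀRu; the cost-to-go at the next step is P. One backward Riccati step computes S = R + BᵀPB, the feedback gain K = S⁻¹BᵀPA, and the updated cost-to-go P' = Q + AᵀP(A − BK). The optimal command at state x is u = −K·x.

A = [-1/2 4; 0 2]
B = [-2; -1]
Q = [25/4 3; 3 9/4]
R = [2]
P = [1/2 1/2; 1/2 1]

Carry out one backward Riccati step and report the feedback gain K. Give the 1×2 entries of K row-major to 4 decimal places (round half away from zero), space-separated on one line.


BᵀP = [-1.5000 -2.0000]
S = R + BᵀPB = [2] + [5.0000] = [7.0000]
BᵀPA = [0.7500 -10.0000]
K = S⁻¹·BᵀPA = [0.1071 -1.4286]
A−BK = [-0.2857 1.1429; 0.1071 0.5714]
AᵀP(A−BK) = [0.0446 -0.4286; -0.4286 5.7143]
P' = Q + AᵀP(A−BK) = [6.2946 2.5714; 2.5714 7.9643]
tr(P') = 14.2589

0.1071 -1.4286


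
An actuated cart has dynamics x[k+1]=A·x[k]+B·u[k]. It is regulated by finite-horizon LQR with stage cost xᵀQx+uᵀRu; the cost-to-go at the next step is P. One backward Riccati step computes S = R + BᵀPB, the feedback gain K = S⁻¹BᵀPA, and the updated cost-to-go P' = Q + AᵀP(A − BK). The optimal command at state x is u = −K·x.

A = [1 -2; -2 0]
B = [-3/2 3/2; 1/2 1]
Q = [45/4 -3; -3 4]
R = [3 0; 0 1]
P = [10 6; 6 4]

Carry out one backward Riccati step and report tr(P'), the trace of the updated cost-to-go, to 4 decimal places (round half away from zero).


BᵀP = [-12.0000 -7.0000; 21.0000 13.0000]
S = R + BᵀPB = [3 0; 0 1] + [14.5000 -25.0000; -25.0000 44.5000] = [17.5000 -25.0000; -25.0000 45.5000]
BᵀPA = [2.0000 24.0000; -5.0000 -42.0000]
K = S⁻¹·BᵀPA = [-0.1985 0.2453; -0.2190 -0.7883]
A−BK = [1.0307 -0.4496; -1.6818 0.6657]
AᵀP(A−BK) = [1.3022 -0.4321; -0.4321 1.0044]
P' = Q + AᵀP(A−BK) = [12.5522 -3.4321; -3.4321 5.0044]
tr(P') = 17.5566

17.5566


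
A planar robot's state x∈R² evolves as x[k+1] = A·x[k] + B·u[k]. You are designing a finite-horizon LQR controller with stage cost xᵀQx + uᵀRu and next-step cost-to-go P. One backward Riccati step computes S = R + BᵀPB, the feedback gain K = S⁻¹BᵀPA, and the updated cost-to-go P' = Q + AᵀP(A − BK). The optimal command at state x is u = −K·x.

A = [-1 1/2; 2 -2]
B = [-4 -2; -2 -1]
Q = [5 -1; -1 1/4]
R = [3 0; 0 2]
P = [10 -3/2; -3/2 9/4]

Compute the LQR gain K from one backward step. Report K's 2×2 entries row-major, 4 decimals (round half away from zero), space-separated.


BᵀP = [-37.0000 1.5000; -18.5000 0.7500]
S = R + BᵀPB = [3 0; 0 2] + [145.0000 72.5000; 72.5000 36.2500] = [148.0000 72.5000; 72.5000 38.2500]
BᵀPA = [40.0000 -21.5000; 20.0000 -10.7500]
K = S⁻¹·BᵀPA = [0.1977 -0.1062; 0.1482 -0.0797]
A−BK = [0.0871 -0.0843; 2.5435 -2.2922]
AᵀP(A−BK) = [14.1291 -12.6569; -12.6569 11.3593]
P' = Q + AᵀP(A−BK) = [19.1291 -13.6569; -13.6569 11.6093]
tr(P') = 30.7384

0.1977 -0.1062 0.1482 -0.0797


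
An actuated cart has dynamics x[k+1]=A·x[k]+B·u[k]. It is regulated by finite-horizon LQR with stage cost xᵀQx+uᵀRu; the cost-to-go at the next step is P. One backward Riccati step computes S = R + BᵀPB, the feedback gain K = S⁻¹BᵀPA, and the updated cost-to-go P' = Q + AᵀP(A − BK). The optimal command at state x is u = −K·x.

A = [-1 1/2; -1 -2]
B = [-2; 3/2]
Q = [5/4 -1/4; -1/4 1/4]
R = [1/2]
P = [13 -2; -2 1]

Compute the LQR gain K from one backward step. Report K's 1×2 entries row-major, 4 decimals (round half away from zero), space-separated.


0.3521 -0.3820

BᵀP = [-29.0000 5.5000]
S = R + BᵀPB = [1/2] + [66.2500] = [66.7500]
BᵀPA = [23.5000 -25.5000]
K = S⁻¹·BᵀPA = [0.3521 -0.3820]
A−BK = [-0.2959 -0.2640; -1.5281 -1.4270]
AᵀP(A−BK) = [1.7266 1.4775; 1.4775 1.5084]
P' = Q + AᵀP(A−BK) = [2.9766 1.2275; 1.2275 1.7584]
tr(P') = 4.7350


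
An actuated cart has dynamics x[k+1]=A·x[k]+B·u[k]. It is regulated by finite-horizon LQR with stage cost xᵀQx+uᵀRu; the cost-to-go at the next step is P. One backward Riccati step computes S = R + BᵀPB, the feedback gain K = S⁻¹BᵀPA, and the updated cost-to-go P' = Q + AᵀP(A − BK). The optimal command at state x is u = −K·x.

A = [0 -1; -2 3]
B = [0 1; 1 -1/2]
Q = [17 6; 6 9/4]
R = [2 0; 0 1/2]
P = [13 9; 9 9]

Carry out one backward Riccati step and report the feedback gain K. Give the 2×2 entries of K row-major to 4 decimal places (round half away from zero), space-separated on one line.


BᵀP = [9.0000 9.0000; 8.5000 4.5000]
S = R + BᵀPB = [2 0; 0 1/2] + [9.0000 4.5000; 4.5000 6.2500] = [11.0000 4.5000; 4.5000 6.7500]
BᵀPA = [-18.0000 18.0000; -9.0000 5.0000]
K = S⁻¹·BᵀPA = [-1.5000 1.8333; -0.3333 -0.4815]
A−BK = [0.3333 -0.5185; -0.6667 0.9259]
AᵀP(A−BK) = [6.0000 -7.3333; -7.3333 9.4074]
P' = Q + AᵀP(A−BK) = [23.0000 -1.3333; -1.3333 11.6574]
tr(P') = 34.6574

-1.5000 1.8333 -0.3333 -0.4815


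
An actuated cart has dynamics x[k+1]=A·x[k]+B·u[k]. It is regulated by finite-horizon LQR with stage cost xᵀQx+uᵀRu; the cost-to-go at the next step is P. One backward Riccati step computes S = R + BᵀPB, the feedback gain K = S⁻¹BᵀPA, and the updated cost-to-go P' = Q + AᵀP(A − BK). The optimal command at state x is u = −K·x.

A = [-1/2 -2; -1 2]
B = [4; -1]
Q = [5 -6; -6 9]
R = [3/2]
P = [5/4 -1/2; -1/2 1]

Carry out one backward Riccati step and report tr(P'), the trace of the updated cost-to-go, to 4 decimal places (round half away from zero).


16.9045

BᵀP = [5.5000 -3.0000]
S = R + BᵀPB = [3/2] + [25.0000] = [26.5000]
BᵀPA = [0.2500 -17.0000]
K = S⁻¹·BᵀPA = [0.0094 -0.6415]
A−BK = [-0.5377 0.5660; -0.9906 1.3585]
AᵀP(A−BK) = [0.8101 -1.0896; -1.0896 2.0943]
P' = Q + AᵀP(A−BK) = [5.8101 -7.0896; -7.0896 11.0943]
tr(P') = 16.9045


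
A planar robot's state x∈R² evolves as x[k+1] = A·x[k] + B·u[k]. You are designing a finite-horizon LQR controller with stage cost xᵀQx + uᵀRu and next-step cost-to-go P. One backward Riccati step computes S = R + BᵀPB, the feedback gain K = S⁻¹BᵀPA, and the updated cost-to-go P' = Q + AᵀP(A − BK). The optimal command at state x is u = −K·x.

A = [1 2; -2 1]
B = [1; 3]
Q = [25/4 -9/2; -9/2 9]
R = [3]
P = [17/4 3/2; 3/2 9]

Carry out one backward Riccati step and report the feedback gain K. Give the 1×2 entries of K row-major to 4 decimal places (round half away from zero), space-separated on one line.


-0.4961 0.4730

BᵀP = [8.7500 28.5000]
S = R + BᵀPB = [3] + [94.2500] = [97.2500]
BᵀPA = [-48.2500 46.0000]
K = S⁻¹·BᵀPA = [-0.4961 0.4730]
A−BK = [1.4961 1.5270; -0.5116 -0.4190]
AᵀP(A−BK) = [10.3111 8.8226; 8.8226 10.2416]
P' = Q + AᵀP(A−BK) = [16.5611 4.3226; 4.3226 19.2416]
tr(P') = 35.8027


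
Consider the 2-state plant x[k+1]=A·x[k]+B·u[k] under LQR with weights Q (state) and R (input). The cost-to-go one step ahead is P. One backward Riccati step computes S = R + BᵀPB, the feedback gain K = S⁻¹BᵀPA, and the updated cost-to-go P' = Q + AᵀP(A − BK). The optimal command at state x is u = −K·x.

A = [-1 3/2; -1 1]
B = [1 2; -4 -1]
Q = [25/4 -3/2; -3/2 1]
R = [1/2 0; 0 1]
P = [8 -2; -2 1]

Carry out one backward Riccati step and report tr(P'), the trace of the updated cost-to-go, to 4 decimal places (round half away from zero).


BᵀP = [16.0000 -6.0000; 18.0000 -5.0000]
S = R + BᵀPB = [1/2 0; 0 1] + [40.0000 38.0000; 38.0000 41.0000] = [40.5000 38.0000; 38.0000 42.0000]
BᵀPA = [-10.0000 18.0000; -13.0000 22.0000]
K = S⁻¹·BᵀPA = [0.2879 -0.3113; -0.5700 0.8054]
A−BK = [-0.1479 0.2004; -0.4183 0.5603]
AᵀP(A−BK) = [0.4689 -0.6420; -0.6420 0.8833]
P' = Q + AᵀP(A−BK) = [6.7189 -2.1420; -2.1420 1.8833]
tr(P') = 8.6021

8.6021


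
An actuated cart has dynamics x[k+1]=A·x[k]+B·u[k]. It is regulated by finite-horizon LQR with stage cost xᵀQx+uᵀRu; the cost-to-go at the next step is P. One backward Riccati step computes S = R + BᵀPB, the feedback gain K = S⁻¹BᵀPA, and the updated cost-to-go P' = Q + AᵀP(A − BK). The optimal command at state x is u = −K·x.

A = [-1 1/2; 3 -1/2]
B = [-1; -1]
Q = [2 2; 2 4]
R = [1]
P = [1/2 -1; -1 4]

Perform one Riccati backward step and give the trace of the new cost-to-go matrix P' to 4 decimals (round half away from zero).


23.4643

BᵀP = [0.5000 -3.0000]
S = R + BᵀPB = [1] + [2.5000] = [3.5000]
BᵀPA = [-9.5000 1.7500]
K = S⁻¹·BᵀPA = [-2.7143 0.5000]
A−BK = [-3.7143 1.0000; 0.2857 0.0000]
AᵀP(A−BK) = [16.7143 -3.5000; -3.5000 0.7500]
P' = Q + AᵀP(A−BK) = [18.7143 -1.5000; -1.5000 4.7500]
tr(P') = 23.4643
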